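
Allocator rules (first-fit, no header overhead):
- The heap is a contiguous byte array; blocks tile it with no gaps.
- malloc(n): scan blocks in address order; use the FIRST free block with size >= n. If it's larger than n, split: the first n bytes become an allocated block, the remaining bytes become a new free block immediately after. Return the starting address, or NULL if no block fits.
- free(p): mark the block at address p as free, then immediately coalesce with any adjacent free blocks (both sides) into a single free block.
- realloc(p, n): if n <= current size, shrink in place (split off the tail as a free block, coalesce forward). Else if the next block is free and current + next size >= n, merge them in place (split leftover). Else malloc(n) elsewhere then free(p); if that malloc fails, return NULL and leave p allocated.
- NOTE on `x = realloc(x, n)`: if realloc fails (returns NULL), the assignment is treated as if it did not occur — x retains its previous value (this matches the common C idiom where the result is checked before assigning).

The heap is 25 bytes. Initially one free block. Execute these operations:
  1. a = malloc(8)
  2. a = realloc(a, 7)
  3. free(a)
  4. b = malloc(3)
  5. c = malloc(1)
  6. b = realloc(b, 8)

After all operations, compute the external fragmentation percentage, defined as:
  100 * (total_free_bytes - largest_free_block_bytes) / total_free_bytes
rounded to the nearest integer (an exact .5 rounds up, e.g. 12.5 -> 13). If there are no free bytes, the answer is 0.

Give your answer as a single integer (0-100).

Op 1: a = malloc(8) -> a = 0; heap: [0-7 ALLOC][8-24 FREE]
Op 2: a = realloc(a, 7) -> a = 0; heap: [0-6 ALLOC][7-24 FREE]
Op 3: free(a) -> (freed a); heap: [0-24 FREE]
Op 4: b = malloc(3) -> b = 0; heap: [0-2 ALLOC][3-24 FREE]
Op 5: c = malloc(1) -> c = 3; heap: [0-2 ALLOC][3-3 ALLOC][4-24 FREE]
Op 6: b = realloc(b, 8) -> b = 4; heap: [0-2 FREE][3-3 ALLOC][4-11 ALLOC][12-24 FREE]
Free blocks: [3 13] total_free=16 largest=13 -> 100*(16-13)/16 = 300/16 = 18.75 -> rounds to 19

Answer: 19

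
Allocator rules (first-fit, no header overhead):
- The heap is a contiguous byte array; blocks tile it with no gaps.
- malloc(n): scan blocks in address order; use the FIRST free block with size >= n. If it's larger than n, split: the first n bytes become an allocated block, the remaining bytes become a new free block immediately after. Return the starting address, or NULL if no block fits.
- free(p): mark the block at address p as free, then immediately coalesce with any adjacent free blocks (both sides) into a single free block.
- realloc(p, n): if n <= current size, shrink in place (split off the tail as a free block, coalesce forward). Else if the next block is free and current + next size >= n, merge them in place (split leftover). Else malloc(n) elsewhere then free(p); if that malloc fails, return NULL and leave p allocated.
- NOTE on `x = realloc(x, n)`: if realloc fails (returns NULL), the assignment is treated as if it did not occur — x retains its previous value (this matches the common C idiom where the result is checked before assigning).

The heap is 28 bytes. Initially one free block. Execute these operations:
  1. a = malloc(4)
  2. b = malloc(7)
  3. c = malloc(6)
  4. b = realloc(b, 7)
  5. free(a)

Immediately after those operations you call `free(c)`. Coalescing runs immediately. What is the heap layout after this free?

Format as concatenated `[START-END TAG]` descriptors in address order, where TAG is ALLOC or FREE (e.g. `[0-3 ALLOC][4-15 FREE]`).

Op 1: a = malloc(4) -> a = 0; heap: [0-3 ALLOC][4-27 FREE]
Op 2: b = malloc(7) -> b = 4; heap: [0-3 ALLOC][4-10 ALLOC][11-27 FREE]
Op 3: c = malloc(6) -> c = 11; heap: [0-3 ALLOC][4-10 ALLOC][11-16 ALLOC][17-27 FREE]
Op 4: b = realloc(b, 7) -> b = 4; heap: [0-3 ALLOC][4-10 ALLOC][11-16 ALLOC][17-27 FREE]
Op 5: free(a) -> (freed a); heap: [0-3 FREE][4-10 ALLOC][11-16 ALLOC][17-27 FREE]
free(c): c = 11 -> block [11-16 ALLOC]; mark free, coalesce with adjacent free neighbors -> [0-3 FREE][4-10 ALLOC][11-27 FREE]

Answer: [0-3 FREE][4-10 ALLOC][11-27 FREE]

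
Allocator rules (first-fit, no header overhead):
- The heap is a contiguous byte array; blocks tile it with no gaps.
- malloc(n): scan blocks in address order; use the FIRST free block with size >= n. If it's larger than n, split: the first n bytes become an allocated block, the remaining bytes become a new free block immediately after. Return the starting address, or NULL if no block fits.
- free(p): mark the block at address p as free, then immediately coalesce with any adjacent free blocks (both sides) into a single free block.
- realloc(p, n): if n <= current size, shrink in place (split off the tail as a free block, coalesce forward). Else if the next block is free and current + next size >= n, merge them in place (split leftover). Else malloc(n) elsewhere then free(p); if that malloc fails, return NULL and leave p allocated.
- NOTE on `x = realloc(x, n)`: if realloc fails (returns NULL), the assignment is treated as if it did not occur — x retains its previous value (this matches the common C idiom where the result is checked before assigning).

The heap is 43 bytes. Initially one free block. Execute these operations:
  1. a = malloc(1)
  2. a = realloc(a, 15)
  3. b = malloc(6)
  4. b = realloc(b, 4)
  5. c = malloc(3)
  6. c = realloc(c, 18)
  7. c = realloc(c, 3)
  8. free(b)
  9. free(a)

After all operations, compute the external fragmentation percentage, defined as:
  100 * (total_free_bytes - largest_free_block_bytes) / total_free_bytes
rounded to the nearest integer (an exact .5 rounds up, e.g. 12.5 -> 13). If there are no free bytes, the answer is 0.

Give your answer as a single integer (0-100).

Answer: 48

Derivation:
Op 1: a = malloc(1) -> a = 0; heap: [0-0 ALLOC][1-42 FREE]
Op 2: a = realloc(a, 15) -> a = 0; heap: [0-14 ALLOC][15-42 FREE]
Op 3: b = malloc(6) -> b = 15; heap: [0-14 ALLOC][15-20 ALLOC][21-42 FREE]
Op 4: b = realloc(b, 4) -> b = 15; heap: [0-14 ALLOC][15-18 ALLOC][19-42 FREE]
Op 5: c = malloc(3) -> c = 19; heap: [0-14 ALLOC][15-18 ALLOC][19-21 ALLOC][22-42 FREE]
Op 6: c = realloc(c, 18) -> c = 19; heap: [0-14 ALLOC][15-18 ALLOC][19-36 ALLOC][37-42 FREE]
Op 7: c = realloc(c, 3) -> c = 19; heap: [0-14 ALLOC][15-18 ALLOC][19-21 ALLOC][22-42 FREE]
Op 8: free(b) -> (freed b); heap: [0-14 ALLOC][15-18 FREE][19-21 ALLOC][22-42 FREE]
Op 9: free(a) -> (freed a); heap: [0-18 FREE][19-21 ALLOC][22-42 FREE]
Free blocks: [19 21] total_free=40 largest=21 -> 100*(40-21)/40 = 1900/40 = 47.5 -> rounds to 48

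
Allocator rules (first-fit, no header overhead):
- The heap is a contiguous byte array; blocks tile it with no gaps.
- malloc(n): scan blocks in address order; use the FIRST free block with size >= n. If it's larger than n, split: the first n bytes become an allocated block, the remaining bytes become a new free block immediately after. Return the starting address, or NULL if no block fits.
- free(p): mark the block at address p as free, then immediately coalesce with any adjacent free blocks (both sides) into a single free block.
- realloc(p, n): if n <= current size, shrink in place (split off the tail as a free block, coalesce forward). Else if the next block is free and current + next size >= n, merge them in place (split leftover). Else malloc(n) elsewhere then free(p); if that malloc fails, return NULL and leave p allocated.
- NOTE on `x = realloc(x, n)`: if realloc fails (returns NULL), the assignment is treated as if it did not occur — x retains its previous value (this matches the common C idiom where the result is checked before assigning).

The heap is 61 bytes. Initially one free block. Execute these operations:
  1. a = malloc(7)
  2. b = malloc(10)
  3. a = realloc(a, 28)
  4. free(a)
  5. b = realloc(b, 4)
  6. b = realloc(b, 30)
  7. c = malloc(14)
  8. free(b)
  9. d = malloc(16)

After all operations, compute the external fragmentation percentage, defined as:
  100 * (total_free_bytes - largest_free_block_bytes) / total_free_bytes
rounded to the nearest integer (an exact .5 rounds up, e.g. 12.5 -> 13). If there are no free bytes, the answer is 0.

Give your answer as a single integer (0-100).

Op 1: a = malloc(7) -> a = 0; heap: [0-6 ALLOC][7-60 FREE]
Op 2: b = malloc(10) -> b = 7; heap: [0-6 ALLOC][7-16 ALLOC][17-60 FREE]
Op 3: a = realloc(a, 28) -> a = 17; heap: [0-6 FREE][7-16 ALLOC][17-44 ALLOC][45-60 FREE]
Op 4: free(a) -> (freed a); heap: [0-6 FREE][7-16 ALLOC][17-60 FREE]
Op 5: b = realloc(b, 4) -> b = 7; heap: [0-6 FREE][7-10 ALLOC][11-60 FREE]
Op 6: b = realloc(b, 30) -> b = 7; heap: [0-6 FREE][7-36 ALLOC][37-60 FREE]
Op 7: c = malloc(14) -> c = 37; heap: [0-6 FREE][7-36 ALLOC][37-50 ALLOC][51-60 FREE]
Op 8: free(b) -> (freed b); heap: [0-36 FREE][37-50 ALLOC][51-60 FREE]
Op 9: d = malloc(16) -> d = 0; heap: [0-15 ALLOC][16-36 FREE][37-50 ALLOC][51-60 FREE]
Free blocks: [21 10] total_free=31 largest=21 -> 100*(31-21)/31 = 1000/31 ≈ 32.258 -> rounds to 32

Answer: 32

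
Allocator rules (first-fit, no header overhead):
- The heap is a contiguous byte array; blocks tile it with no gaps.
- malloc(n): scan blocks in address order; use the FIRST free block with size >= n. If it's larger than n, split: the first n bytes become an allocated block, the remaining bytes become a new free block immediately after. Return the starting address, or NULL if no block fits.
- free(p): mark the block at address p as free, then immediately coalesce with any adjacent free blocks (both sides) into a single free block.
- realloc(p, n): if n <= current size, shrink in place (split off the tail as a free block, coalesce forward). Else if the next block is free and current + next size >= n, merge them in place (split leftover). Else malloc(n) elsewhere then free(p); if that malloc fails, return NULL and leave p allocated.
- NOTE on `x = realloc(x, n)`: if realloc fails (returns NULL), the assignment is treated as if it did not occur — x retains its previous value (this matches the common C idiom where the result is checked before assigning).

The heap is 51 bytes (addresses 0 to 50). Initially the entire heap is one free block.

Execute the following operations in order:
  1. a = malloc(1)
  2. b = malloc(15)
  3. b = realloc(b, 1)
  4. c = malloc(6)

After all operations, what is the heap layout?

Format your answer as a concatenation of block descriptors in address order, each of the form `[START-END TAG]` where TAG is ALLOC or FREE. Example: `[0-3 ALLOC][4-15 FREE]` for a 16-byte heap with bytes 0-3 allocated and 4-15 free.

Op 1: a = malloc(1) -> a = 0; heap: [0-0 ALLOC][1-50 FREE]
Op 2: b = malloc(15) -> b = 1; heap: [0-0 ALLOC][1-15 ALLOC][16-50 FREE]
Op 3: b = realloc(b, 1) -> b = 1; heap: [0-0 ALLOC][1-1 ALLOC][2-50 FREE]
Op 4: c = malloc(6) -> c = 2; heap: [0-0 ALLOC][1-1 ALLOC][2-7 ALLOC][8-50 FREE]

Answer: [0-0 ALLOC][1-1 ALLOC][2-7 ALLOC][8-50 FREE]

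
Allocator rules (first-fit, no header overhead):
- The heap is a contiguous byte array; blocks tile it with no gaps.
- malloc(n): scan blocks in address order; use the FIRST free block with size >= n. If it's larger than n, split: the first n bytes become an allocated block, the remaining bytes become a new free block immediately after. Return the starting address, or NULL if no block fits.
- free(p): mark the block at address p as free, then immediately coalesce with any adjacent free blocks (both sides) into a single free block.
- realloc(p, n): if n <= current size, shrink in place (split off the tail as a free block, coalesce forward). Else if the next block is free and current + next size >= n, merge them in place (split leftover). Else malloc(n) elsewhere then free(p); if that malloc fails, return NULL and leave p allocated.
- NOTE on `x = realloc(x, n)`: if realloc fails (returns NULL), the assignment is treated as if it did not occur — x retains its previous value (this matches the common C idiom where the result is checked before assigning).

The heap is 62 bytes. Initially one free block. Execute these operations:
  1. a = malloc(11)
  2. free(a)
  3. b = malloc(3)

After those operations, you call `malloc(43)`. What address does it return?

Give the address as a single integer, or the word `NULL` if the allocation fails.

Answer: 3

Derivation:
Op 1: a = malloc(11) -> a = 0; heap: [0-10 ALLOC][11-61 FREE]
Op 2: free(a) -> (freed a); heap: [0-61 FREE]
Op 3: b = malloc(3) -> b = 0; heap: [0-2 ALLOC][3-61 FREE]
malloc(43): first-fit scan over [0-2 ALLOC][3-61 FREE] -> 3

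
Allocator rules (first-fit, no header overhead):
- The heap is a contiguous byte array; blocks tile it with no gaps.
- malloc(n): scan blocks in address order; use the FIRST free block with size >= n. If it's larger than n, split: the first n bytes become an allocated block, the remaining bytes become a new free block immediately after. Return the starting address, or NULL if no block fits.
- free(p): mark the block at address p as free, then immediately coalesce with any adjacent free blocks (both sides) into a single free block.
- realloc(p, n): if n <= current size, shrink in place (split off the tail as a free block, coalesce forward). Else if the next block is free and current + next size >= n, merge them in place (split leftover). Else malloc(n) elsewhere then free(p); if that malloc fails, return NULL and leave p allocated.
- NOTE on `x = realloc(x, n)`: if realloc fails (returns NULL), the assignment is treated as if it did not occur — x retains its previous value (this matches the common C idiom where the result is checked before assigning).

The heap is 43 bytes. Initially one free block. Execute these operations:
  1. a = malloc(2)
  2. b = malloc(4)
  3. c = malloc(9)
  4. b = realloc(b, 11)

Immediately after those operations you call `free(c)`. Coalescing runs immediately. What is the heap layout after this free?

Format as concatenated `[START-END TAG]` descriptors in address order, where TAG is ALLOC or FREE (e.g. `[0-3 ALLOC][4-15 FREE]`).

Op 1: a = malloc(2) -> a = 0; heap: [0-1 ALLOC][2-42 FREE]
Op 2: b = malloc(4) -> b = 2; heap: [0-1 ALLOC][2-5 ALLOC][6-42 FREE]
Op 3: c = malloc(9) -> c = 6; heap: [0-1 ALLOC][2-5 ALLOC][6-14 ALLOC][15-42 FREE]
Op 4: b = realloc(b, 11) -> b = 15; heap: [0-1 ALLOC][2-5 FREE][6-14 ALLOC][15-25 ALLOC][26-42 FREE]
free(c): c = 6 -> block [6-14 ALLOC]; mark free, coalesce with adjacent free neighbors -> [0-1 ALLOC][2-14 FREE][15-25 ALLOC][26-42 FREE]

Answer: [0-1 ALLOC][2-14 FREE][15-25 ALLOC][26-42 FREE]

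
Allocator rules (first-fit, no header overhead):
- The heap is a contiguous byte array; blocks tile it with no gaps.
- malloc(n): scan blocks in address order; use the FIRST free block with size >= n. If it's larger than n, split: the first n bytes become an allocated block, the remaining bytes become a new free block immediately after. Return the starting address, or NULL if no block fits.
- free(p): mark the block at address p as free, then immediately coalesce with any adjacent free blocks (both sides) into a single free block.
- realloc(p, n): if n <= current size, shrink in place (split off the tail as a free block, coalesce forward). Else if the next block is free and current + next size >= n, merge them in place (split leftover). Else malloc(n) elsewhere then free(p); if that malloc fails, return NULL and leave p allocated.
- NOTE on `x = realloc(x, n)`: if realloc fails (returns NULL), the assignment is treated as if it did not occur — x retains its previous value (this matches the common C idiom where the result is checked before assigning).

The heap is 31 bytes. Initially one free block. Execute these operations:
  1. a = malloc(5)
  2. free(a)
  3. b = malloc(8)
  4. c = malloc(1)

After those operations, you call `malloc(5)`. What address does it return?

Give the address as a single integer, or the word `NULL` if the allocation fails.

Answer: 9

Derivation:
Op 1: a = malloc(5) -> a = 0; heap: [0-4 ALLOC][5-30 FREE]
Op 2: free(a) -> (freed a); heap: [0-30 FREE]
Op 3: b = malloc(8) -> b = 0; heap: [0-7 ALLOC][8-30 FREE]
Op 4: c = malloc(1) -> c = 8; heap: [0-7 ALLOC][8-8 ALLOC][9-30 FREE]
malloc(5): first-fit scan over [0-7 ALLOC][8-8 ALLOC][9-30 FREE] -> 9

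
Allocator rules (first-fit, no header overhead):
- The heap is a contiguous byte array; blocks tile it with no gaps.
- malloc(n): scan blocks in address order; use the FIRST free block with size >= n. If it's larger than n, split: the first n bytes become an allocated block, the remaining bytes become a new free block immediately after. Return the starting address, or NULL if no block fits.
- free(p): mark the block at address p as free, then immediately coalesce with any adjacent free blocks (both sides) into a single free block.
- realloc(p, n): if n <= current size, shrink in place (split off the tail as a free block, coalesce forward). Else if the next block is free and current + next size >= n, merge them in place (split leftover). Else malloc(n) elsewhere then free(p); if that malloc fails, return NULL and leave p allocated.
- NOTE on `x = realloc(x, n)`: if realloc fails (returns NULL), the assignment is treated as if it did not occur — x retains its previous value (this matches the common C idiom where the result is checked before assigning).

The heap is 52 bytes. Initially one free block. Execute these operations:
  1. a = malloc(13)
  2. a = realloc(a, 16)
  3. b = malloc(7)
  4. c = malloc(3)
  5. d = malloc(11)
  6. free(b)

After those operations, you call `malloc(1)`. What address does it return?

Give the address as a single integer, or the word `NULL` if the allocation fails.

Answer: 16

Derivation:
Op 1: a = malloc(13) -> a = 0; heap: [0-12 ALLOC][13-51 FREE]
Op 2: a = realloc(a, 16) -> a = 0; heap: [0-15 ALLOC][16-51 FREE]
Op 3: b = malloc(7) -> b = 16; heap: [0-15 ALLOC][16-22 ALLOC][23-51 FREE]
Op 4: c = malloc(3) -> c = 23; heap: [0-15 ALLOC][16-22 ALLOC][23-25 ALLOC][26-51 FREE]
Op 5: d = malloc(11) -> d = 26; heap: [0-15 ALLOC][16-22 ALLOC][23-25 ALLOC][26-36 ALLOC][37-51 FREE]
Op 6: free(b) -> (freed b); heap: [0-15 ALLOC][16-22 FREE][23-25 ALLOC][26-36 ALLOC][37-51 FREE]
malloc(1): first-fit scan over [0-15 ALLOC][16-22 FREE][23-25 ALLOC][26-36 ALLOC][37-51 FREE] -> 16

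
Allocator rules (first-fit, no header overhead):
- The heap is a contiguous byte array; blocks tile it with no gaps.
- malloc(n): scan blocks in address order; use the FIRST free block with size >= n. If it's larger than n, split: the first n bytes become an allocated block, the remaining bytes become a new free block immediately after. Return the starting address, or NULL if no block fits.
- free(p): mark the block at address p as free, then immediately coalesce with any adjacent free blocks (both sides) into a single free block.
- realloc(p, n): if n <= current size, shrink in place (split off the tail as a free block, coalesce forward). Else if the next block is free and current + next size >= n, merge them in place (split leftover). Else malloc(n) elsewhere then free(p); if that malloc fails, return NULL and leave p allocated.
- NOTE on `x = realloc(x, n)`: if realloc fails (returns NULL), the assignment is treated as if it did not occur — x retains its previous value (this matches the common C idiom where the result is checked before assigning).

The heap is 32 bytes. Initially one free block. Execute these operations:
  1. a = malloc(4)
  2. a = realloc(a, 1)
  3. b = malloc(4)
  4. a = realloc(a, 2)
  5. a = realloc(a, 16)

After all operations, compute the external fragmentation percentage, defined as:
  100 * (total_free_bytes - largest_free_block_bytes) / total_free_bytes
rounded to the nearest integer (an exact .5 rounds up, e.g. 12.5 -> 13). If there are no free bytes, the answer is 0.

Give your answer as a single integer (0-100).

Op 1: a = malloc(4) -> a = 0; heap: [0-3 ALLOC][4-31 FREE]
Op 2: a = realloc(a, 1) -> a = 0; heap: [0-0 ALLOC][1-31 FREE]
Op 3: b = malloc(4) -> b = 1; heap: [0-0 ALLOC][1-4 ALLOC][5-31 FREE]
Op 4: a = realloc(a, 2) -> a = 5; heap: [0-0 FREE][1-4 ALLOC][5-6 ALLOC][7-31 FREE]
Op 5: a = realloc(a, 16) -> a = 5; heap: [0-0 FREE][1-4 ALLOC][5-20 ALLOC][21-31 FREE]
Free blocks: [1 11] total_free=12 largest=11 -> 100*(12-11)/12 = 100/12 ≈ 8.333 -> rounds to 8

Answer: 8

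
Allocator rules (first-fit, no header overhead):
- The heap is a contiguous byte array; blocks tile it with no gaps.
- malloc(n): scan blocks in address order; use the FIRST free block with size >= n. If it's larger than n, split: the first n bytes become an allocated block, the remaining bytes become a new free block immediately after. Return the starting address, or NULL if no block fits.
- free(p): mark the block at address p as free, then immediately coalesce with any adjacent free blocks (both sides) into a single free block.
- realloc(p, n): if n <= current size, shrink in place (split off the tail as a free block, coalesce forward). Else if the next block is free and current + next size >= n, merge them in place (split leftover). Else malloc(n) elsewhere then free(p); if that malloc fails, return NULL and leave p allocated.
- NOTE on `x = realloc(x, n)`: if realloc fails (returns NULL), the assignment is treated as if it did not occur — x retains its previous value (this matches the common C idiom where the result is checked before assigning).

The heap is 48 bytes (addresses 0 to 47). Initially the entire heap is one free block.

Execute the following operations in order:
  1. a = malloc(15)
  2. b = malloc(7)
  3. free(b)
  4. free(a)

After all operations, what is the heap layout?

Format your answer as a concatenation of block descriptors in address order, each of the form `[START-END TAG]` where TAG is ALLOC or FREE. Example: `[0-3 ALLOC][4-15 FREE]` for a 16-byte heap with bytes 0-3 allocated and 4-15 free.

Op 1: a = malloc(15) -> a = 0; heap: [0-14 ALLOC][15-47 FREE]
Op 2: b = malloc(7) -> b = 15; heap: [0-14 ALLOC][15-21 ALLOC][22-47 FREE]
Op 3: free(b) -> (freed b); heap: [0-14 ALLOC][15-47 FREE]
Op 4: free(a) -> (freed a); heap: [0-47 FREE]

Answer: [0-47 FREE]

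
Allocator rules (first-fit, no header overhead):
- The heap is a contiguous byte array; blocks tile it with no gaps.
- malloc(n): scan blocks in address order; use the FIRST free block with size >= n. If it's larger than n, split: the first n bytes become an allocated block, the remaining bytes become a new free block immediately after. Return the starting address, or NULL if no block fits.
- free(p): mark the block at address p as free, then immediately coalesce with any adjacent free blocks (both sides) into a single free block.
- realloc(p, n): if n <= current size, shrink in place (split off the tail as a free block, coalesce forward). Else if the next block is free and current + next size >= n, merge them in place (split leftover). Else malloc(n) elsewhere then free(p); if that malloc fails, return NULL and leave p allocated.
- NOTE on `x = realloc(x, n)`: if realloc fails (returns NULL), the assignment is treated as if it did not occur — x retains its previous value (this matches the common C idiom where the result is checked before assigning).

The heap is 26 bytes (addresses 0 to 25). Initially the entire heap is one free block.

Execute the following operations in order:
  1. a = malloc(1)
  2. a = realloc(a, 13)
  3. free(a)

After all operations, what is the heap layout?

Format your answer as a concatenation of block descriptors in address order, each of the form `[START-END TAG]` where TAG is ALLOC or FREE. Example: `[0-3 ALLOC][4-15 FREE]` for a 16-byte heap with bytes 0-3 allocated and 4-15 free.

Op 1: a = malloc(1) -> a = 0; heap: [0-0 ALLOC][1-25 FREE]
Op 2: a = realloc(a, 13) -> a = 0; heap: [0-12 ALLOC][13-25 FREE]
Op 3: free(a) -> (freed a); heap: [0-25 FREE]

Answer: [0-25 FREE]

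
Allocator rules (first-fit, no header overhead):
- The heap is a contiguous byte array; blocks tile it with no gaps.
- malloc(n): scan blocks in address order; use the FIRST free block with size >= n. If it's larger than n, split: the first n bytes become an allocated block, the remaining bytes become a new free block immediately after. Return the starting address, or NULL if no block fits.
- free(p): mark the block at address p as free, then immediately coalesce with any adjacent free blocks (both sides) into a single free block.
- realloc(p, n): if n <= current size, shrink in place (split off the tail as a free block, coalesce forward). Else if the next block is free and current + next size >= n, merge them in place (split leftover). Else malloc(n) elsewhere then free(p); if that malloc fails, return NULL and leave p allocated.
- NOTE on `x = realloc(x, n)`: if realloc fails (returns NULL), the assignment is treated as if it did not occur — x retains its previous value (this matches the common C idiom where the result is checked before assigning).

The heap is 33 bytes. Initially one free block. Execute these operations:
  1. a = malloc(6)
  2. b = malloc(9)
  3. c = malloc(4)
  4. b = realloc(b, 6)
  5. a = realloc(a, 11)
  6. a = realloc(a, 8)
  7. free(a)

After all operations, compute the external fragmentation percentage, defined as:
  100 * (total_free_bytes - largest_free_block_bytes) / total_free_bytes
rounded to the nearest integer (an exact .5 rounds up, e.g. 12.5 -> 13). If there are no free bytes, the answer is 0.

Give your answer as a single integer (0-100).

Answer: 39

Derivation:
Op 1: a = malloc(6) -> a = 0; heap: [0-5 ALLOC][6-32 FREE]
Op 2: b = malloc(9) -> b = 6; heap: [0-5 ALLOC][6-14 ALLOC][15-32 FREE]
Op 3: c = malloc(4) -> c = 15; heap: [0-5 ALLOC][6-14 ALLOC][15-18 ALLOC][19-32 FREE]
Op 4: b = realloc(b, 6) -> b = 6; heap: [0-5 ALLOC][6-11 ALLOC][12-14 FREE][15-18 ALLOC][19-32 FREE]
Op 5: a = realloc(a, 11) -> a = 19; heap: [0-5 FREE][6-11 ALLOC][12-14 FREE][15-18 ALLOC][19-29 ALLOC][30-32 FREE]
Op 6: a = realloc(a, 8) -> a = 19; heap: [0-5 FREE][6-11 ALLOC][12-14 FREE][15-18 ALLOC][19-26 ALLOC][27-32 FREE]
Op 7: free(a) -> (freed a); heap: [0-5 FREE][6-11 ALLOC][12-14 FREE][15-18 ALLOC][19-32 FREE]
Free blocks: [6 3 14] total_free=23 largest=14 -> 100*(23-14)/23 = 900/23 ≈ 39.130 -> rounds to 39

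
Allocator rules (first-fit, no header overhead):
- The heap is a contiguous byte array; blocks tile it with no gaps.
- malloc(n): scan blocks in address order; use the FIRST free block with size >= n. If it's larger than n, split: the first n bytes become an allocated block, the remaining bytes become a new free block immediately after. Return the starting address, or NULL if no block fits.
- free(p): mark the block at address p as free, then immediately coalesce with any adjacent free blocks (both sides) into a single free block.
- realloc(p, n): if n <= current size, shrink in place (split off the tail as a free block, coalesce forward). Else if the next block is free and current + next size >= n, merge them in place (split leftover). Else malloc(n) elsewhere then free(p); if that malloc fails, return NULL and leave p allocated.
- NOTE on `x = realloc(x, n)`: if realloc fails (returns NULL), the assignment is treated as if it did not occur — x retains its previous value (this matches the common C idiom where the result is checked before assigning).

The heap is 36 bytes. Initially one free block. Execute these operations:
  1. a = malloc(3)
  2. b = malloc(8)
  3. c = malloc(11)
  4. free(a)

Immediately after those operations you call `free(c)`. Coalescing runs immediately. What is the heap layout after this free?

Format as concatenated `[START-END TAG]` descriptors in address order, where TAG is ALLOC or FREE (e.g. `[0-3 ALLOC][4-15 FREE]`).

Answer: [0-2 FREE][3-10 ALLOC][11-35 FREE]

Derivation:
Op 1: a = malloc(3) -> a = 0; heap: [0-2 ALLOC][3-35 FREE]
Op 2: b = malloc(8) -> b = 3; heap: [0-2 ALLOC][3-10 ALLOC][11-35 FREE]
Op 3: c = malloc(11) -> c = 11; heap: [0-2 ALLOC][3-10 ALLOC][11-21 ALLOC][22-35 FREE]
Op 4: free(a) -> (freed a); heap: [0-2 FREE][3-10 ALLOC][11-21 ALLOC][22-35 FREE]
free(c): c = 11 -> block [11-21 ALLOC]; mark free, coalesce with adjacent free neighbors -> [0-2 FREE][3-10 ALLOC][11-35 FREE]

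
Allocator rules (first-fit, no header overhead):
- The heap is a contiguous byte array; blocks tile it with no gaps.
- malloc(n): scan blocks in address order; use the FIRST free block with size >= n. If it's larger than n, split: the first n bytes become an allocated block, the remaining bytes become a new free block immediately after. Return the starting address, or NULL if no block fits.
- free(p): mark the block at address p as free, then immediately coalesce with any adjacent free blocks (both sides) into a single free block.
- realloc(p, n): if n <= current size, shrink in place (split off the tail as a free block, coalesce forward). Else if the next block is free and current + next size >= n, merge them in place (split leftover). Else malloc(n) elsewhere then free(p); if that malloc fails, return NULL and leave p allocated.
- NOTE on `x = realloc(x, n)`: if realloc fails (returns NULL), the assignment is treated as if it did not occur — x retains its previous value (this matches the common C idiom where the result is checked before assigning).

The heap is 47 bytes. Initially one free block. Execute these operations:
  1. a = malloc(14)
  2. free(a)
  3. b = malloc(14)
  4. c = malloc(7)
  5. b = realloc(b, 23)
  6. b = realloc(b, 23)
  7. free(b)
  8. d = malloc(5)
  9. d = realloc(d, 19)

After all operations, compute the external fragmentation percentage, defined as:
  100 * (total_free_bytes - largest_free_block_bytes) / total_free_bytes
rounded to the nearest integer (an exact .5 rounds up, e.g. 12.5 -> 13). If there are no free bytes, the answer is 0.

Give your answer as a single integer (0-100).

Answer: 33

Derivation:
Op 1: a = malloc(14) -> a = 0; heap: [0-13 ALLOC][14-46 FREE]
Op 2: free(a) -> (freed a); heap: [0-46 FREE]
Op 3: b = malloc(14) -> b = 0; heap: [0-13 ALLOC][14-46 FREE]
Op 4: c = malloc(7) -> c = 14; heap: [0-13 ALLOC][14-20 ALLOC][21-46 FREE]
Op 5: b = realloc(b, 23) -> b = 21; heap: [0-13 FREE][14-20 ALLOC][21-43 ALLOC][44-46 FREE]
Op 6: b = realloc(b, 23) -> b = 21; heap: [0-13 FREE][14-20 ALLOC][21-43 ALLOC][44-46 FREE]
Op 7: free(b) -> (freed b); heap: [0-13 FREE][14-20 ALLOC][21-46 FREE]
Op 8: d = malloc(5) -> d = 0; heap: [0-4 ALLOC][5-13 FREE][14-20 ALLOC][21-46 FREE]
Op 9: d = realloc(d, 19) -> d = 21; heap: [0-13 FREE][14-20 ALLOC][21-39 ALLOC][40-46 FREE]
Free blocks: [14 7] total_free=21 largest=14 -> 100*(21-14)/21 = 700/21 ≈ 33.333 -> rounds to 33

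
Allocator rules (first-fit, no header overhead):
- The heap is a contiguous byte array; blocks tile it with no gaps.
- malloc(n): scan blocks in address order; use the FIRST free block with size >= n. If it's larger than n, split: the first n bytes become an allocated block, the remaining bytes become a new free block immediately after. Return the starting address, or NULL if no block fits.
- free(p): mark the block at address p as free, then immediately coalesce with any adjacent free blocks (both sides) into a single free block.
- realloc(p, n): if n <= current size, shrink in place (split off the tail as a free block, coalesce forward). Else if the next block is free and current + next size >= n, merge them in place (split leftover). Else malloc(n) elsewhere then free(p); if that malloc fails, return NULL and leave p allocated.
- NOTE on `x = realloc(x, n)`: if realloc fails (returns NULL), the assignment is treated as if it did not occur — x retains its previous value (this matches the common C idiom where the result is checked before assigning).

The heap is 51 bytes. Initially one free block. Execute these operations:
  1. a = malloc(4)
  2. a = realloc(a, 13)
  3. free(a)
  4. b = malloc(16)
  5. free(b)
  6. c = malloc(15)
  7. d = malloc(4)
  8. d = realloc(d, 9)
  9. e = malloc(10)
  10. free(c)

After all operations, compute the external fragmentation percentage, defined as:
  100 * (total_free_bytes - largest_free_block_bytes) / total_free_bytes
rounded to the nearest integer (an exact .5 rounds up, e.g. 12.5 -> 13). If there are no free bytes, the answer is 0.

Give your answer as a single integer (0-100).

Answer: 47

Derivation:
Op 1: a = malloc(4) -> a = 0; heap: [0-3 ALLOC][4-50 FREE]
Op 2: a = realloc(a, 13) -> a = 0; heap: [0-12 ALLOC][13-50 FREE]
Op 3: free(a) -> (freed a); heap: [0-50 FREE]
Op 4: b = malloc(16) -> b = 0; heap: [0-15 ALLOC][16-50 FREE]
Op 5: free(b) -> (freed b); heap: [0-50 FREE]
Op 6: c = malloc(15) -> c = 0; heap: [0-14 ALLOC][15-50 FREE]
Op 7: d = malloc(4) -> d = 15; heap: [0-14 ALLOC][15-18 ALLOC][19-50 FREE]
Op 8: d = realloc(d, 9) -> d = 15; heap: [0-14 ALLOC][15-23 ALLOC][24-50 FREE]
Op 9: e = malloc(10) -> e = 24; heap: [0-14 ALLOC][15-23 ALLOC][24-33 ALLOC][34-50 FREE]
Op 10: free(c) -> (freed c); heap: [0-14 FREE][15-23 ALLOC][24-33 ALLOC][34-50 FREE]
Free blocks: [15 17] total_free=32 largest=17 -> 100*(32-17)/32 = 1500/32 = 46.875 -> rounds to 47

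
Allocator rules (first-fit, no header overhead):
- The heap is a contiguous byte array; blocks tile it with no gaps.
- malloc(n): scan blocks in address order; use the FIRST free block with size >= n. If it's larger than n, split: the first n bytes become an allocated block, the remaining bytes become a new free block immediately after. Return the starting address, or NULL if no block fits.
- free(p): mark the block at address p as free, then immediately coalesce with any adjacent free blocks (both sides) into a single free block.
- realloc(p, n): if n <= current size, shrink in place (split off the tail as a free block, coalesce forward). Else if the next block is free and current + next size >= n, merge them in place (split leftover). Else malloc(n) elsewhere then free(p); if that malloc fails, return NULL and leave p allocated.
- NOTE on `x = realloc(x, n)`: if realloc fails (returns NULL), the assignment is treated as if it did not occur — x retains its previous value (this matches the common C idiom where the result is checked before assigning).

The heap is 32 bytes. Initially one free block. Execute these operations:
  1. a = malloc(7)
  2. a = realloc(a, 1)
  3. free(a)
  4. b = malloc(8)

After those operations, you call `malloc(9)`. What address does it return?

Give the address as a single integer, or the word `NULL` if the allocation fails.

Op 1: a = malloc(7) -> a = 0; heap: [0-6 ALLOC][7-31 FREE]
Op 2: a = realloc(a, 1) -> a = 0; heap: [0-0 ALLOC][1-31 FREE]
Op 3: free(a) -> (freed a); heap: [0-31 FREE]
Op 4: b = malloc(8) -> b = 0; heap: [0-7 ALLOC][8-31 FREE]
malloc(9): first-fit scan over [0-7 ALLOC][8-31 FREE] -> 8

Answer: 8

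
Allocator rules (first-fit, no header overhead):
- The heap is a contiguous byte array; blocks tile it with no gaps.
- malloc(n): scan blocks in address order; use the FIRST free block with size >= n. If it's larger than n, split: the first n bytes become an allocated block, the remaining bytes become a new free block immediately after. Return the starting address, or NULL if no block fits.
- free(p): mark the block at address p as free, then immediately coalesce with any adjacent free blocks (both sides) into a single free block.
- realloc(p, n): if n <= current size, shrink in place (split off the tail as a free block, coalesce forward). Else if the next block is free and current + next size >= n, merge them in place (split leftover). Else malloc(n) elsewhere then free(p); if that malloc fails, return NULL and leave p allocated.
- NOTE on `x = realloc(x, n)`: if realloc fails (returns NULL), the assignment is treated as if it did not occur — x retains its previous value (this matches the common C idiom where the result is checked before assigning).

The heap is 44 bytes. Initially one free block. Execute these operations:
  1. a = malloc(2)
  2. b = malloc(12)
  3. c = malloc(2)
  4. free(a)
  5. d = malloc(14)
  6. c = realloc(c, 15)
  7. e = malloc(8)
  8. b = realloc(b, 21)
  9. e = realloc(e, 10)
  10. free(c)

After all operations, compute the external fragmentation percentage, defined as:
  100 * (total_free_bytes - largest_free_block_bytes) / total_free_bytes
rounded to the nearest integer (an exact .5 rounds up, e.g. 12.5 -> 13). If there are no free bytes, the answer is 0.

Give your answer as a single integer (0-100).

Answer: 50

Derivation:
Op 1: a = malloc(2) -> a = 0; heap: [0-1 ALLOC][2-43 FREE]
Op 2: b = malloc(12) -> b = 2; heap: [0-1 ALLOC][2-13 ALLOC][14-43 FREE]
Op 3: c = malloc(2) -> c = 14; heap: [0-1 ALLOC][2-13 ALLOC][14-15 ALLOC][16-43 FREE]
Op 4: free(a) -> (freed a); heap: [0-1 FREE][2-13 ALLOC][14-15 ALLOC][16-43 FREE]
Op 5: d = malloc(14) -> d = 16; heap: [0-1 FREE][2-13 ALLOC][14-15 ALLOC][16-29 ALLOC][30-43 FREE]
Op 6: c = realloc(c, 15) -> NULL (c unchanged); heap: [0-1 FREE][2-13 ALLOC][14-15 ALLOC][16-29 ALLOC][30-43 FREE]
Op 7: e = malloc(8) -> e = 30; heap: [0-1 FREE][2-13 ALLOC][14-15 ALLOC][16-29 ALLOC][30-37 ALLOC][38-43 FREE]
Op 8: b = realloc(b, 21) -> NULL (b unchanged); heap: [0-1 FREE][2-13 ALLOC][14-15 ALLOC][16-29 ALLOC][30-37 ALLOC][38-43 FREE]
Op 9: e = realloc(e, 10) -> e = 30; heap: [0-1 FREE][2-13 ALLOC][14-15 ALLOC][16-29 ALLOC][30-39 ALLOC][40-43 FREE]
Op 10: free(c) -> (freed c); heap: [0-1 FREE][2-13 ALLOC][14-15 FREE][16-29 ALLOC][30-39 ALLOC][40-43 FREE]
Free blocks: [2 2 4] total_free=8 largest=4 -> 100*(8-4)/8 = 400/8 = 50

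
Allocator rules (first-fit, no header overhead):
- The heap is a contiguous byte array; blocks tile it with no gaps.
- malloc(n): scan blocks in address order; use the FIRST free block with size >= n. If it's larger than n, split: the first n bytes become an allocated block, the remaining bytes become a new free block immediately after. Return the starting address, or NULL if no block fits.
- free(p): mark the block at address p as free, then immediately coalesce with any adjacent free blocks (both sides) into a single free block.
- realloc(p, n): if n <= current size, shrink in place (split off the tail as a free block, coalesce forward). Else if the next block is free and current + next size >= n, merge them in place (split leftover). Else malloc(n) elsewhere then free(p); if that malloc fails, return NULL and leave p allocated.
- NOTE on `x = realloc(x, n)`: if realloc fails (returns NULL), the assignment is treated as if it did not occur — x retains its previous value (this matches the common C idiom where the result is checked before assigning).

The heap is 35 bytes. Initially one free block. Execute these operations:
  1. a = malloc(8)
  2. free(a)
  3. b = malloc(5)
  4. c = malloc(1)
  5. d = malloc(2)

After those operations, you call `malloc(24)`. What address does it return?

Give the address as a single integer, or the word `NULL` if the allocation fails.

Answer: 8

Derivation:
Op 1: a = malloc(8) -> a = 0; heap: [0-7 ALLOC][8-34 FREE]
Op 2: free(a) -> (freed a); heap: [0-34 FREE]
Op 3: b = malloc(5) -> b = 0; heap: [0-4 ALLOC][5-34 FREE]
Op 4: c = malloc(1) -> c = 5; heap: [0-4 ALLOC][5-5 ALLOC][6-34 FREE]
Op 5: d = malloc(2) -> d = 6; heap: [0-4 ALLOC][5-5 ALLOC][6-7 ALLOC][8-34 FREE]
malloc(24): first-fit scan over [0-4 ALLOC][5-5 ALLOC][6-7 ALLOC][8-34 FREE] -> 8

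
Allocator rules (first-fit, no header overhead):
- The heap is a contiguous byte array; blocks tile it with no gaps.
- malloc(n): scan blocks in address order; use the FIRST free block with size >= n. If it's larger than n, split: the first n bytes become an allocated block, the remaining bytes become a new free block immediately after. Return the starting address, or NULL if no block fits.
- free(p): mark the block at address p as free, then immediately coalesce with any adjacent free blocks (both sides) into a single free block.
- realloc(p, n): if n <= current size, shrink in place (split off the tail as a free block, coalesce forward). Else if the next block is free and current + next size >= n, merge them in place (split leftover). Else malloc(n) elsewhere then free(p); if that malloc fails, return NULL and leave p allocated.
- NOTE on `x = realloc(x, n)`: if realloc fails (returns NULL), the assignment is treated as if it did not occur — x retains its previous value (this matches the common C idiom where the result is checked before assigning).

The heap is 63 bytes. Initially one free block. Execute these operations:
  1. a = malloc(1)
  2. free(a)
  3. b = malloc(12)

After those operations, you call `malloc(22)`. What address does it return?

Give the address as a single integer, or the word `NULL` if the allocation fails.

Answer: 12

Derivation:
Op 1: a = malloc(1) -> a = 0; heap: [0-0 ALLOC][1-62 FREE]
Op 2: free(a) -> (freed a); heap: [0-62 FREE]
Op 3: b = malloc(12) -> b = 0; heap: [0-11 ALLOC][12-62 FREE]
malloc(22): first-fit scan over [0-11 ALLOC][12-62 FREE] -> 12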